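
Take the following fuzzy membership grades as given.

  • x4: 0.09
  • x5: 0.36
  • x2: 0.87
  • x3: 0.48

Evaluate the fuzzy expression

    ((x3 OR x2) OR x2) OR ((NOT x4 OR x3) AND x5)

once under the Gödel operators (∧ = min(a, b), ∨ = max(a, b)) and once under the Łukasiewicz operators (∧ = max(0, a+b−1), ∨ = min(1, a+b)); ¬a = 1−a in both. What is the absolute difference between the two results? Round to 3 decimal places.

0.130

Under Gödel:
  x3 OR x2 = max(a, b) on (0.48, 0.87) = 0.87
  (x3 OR x2) OR x2 = max(a, b) on (0.87, 0.87) = 0.87
  NOT x4 = 1 − 0.09 = 0.91
  NOT x4 OR x3 = max(a, b) on (0.91, 0.48) = 0.91
  (NOT x4 OR x3) AND x5 = min(a, b) on (0.91, 0.36) = 0.36
  ((x3 OR x2) OR x2) OR ((NOT x4 OR x3) AND x5) = max(a, b) on (0.87, 0.36) = 0.87
  → value = 0.8700
Under Łukasiewicz:
  x3 OR x2 = min(1, a+b) on (0.48, 0.87) = 1.00
  (x3 OR x2) OR x2 = min(1, a+b) on (1.00, 0.87) = 1.00
  NOT x4 = 1 − 0.09 = 0.91
  NOT x4 OR x3 = min(1, a+b) on (0.91, 0.48) = 1.00
  (NOT x4 OR x3) AND x5 = max(0, a+b−1) on (1.00, 0.36) = 0.36
  ((x3 OR x2) OR x2) OR ((NOT x4 OR x3) AND x5) = min(1, a+b) on (1.00, 0.36) = 1.00
  → value = 1.0000
|0.8700 − 1.0000| = 0.130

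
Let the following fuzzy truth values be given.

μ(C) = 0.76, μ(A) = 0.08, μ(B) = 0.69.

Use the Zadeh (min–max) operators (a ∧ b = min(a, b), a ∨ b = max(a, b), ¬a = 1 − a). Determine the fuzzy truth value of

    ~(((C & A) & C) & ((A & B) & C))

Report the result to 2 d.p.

C & A = min(a, b) on (0.76, 0.08) = 0.08
(C & A) & C = min(a, b) on (0.08, 0.76) = 0.08
A & B = min(a, b) on (0.08, 0.69) = 0.08
(A & B) & C = min(a, b) on (0.08, 0.76) = 0.08
((C & A) & C) & ((A & B) & C) = min(a, b) on (0.08, 0.08) = 0.08
~(((C & A) & C) & ((A & B) & C)) = 1 − 0.08 = 0.92

0.92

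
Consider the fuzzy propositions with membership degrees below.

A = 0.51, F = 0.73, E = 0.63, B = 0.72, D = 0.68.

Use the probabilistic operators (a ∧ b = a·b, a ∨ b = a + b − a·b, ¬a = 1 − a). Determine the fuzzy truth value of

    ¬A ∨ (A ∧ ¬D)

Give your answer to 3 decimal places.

0.573

¬A = 1 − 0.5100 = 0.4900
¬D = 1 − 0.6800 = 0.3200
A ∧ ¬D = a·b on (0.5100, 0.3200) = 0.1632
¬A ∨ (A ∧ ¬D) = a + b − a·b on (0.4900, 0.1632) = 0.5732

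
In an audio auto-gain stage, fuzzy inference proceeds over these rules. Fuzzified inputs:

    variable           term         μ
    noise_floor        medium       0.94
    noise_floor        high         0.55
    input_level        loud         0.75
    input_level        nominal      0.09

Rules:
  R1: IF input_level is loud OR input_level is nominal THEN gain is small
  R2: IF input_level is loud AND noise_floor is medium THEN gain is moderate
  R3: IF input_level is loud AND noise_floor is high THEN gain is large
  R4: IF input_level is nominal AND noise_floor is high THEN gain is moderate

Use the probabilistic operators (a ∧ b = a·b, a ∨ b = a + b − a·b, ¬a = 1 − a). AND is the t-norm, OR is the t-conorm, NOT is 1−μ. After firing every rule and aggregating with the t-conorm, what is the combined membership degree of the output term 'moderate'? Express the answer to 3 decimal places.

R1: loud=0.75, nominal=0.09; OR[a + b − a·b] → w = 0.7725
R2: loud=0.75, medium=0.94; AND[a·b] → w = 0.7050
R3: loud=0.75, high=0.55; AND[a·b] → w = 0.4125
R4: nominal=0.09, high=0.55; AND[a·b] → w = 0.0495
Rules with consequent 'moderate': {R2, R4} → strengths 0.7050, 0.0495
Aggregate via t-conorm [a + b − a·b]: 0.7196

0.720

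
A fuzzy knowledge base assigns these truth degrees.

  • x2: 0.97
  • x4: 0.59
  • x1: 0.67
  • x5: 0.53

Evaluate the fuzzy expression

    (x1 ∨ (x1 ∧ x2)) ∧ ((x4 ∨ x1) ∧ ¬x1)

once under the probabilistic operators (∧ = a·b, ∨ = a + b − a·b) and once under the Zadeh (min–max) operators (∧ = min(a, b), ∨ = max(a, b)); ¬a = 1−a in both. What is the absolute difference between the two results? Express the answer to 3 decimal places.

Under probabilistic:
  x1 ∧ x2 = a·b on (0.6700, 0.9700) = 0.6499
  x1 ∨ (x1 ∧ x2) = a + b − a·b on (0.6700, 0.6499) = 0.8845
  x4 ∨ x1 = a + b − a·b on (0.5900, 0.6700) = 0.8647
  ¬x1 = 1 − 0.6700 = 0.3300
  (x4 ∨ x1) ∧ ¬x1 = a·b on (0.8647, 0.3300) = 0.2854
  (x1 ∨ (x1 ∧ x2)) ∧ ((x4 ∨ x1) ∧ ¬x1) = a·b on (0.8845, 0.2854) = 0.2524
  → value = 0.2524
Under Zadeh (min–max):
  x1 ∧ x2 = min(a, b) on (0.67, 0.97) = 0.67
  x1 ∨ (x1 ∧ x2) = max(a, b) on (0.67, 0.67) = 0.67
  x4 ∨ x1 = max(a, b) on (0.59, 0.67) = 0.67
  ¬x1 = 1 − 0.67 = 0.33
  (x4 ∨ x1) ∧ ¬x1 = min(a, b) on (0.67, 0.33) = 0.33
  (x1 ∨ (x1 ∧ x2)) ∧ ((x4 ∨ x1) ∧ ¬x1) = min(a, b) on (0.67, 0.33) = 0.33
  → value = 0.3300
|0.2524 − 0.3300| = 0.078

0.078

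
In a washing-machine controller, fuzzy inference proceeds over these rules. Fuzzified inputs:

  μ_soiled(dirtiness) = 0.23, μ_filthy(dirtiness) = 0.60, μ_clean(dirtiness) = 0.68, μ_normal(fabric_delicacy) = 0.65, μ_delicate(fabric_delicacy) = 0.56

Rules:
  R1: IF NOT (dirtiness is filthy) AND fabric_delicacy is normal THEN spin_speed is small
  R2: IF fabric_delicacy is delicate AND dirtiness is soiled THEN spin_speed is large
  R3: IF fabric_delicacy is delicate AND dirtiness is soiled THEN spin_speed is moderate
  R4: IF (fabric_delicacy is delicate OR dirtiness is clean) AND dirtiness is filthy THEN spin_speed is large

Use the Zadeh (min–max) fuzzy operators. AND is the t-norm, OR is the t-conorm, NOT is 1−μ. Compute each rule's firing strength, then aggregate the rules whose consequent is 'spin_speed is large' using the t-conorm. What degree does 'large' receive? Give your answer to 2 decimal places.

R1: ¬filthy=1−0.60=0.40, normal=0.65; AND[min(a, b)] → w = 0.40
R2: delicate=0.56, soiled=0.23; AND[min(a, b)] → w = 0.23
R3: delicate=0.56, soiled=0.23; AND[min(a, b)] → w = 0.23
R4: (delicate=0.56 OR clean=0.68) = 0.68; AND[min(a, b)] with filthy=0.60 → w = 0.60
Rules with consequent 'large': {R2, R4} → strengths 0.23, 0.60
Aggregate via t-conorm [max(a, b)]: 0.60

0.60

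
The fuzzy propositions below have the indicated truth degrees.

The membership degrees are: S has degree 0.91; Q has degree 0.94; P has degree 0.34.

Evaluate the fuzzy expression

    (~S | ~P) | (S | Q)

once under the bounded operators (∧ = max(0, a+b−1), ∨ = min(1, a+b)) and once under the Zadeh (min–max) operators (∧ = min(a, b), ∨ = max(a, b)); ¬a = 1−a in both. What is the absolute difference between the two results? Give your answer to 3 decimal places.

Under bounded:
  ~S = 1 − 0.91 = 0.09
  ~P = 1 − 0.34 = 0.66
  ~S | ~P = min(1, a+b) on (0.09, 0.66) = 0.75
  S | Q = min(1, a+b) on (0.91, 0.94) = 1.00
  (~S | ~P) | (S | Q) = min(1, a+b) on (0.75, 1.00) = 1.00
  → value = 1.0000
Under Zadeh (min–max):
  ~S = 1 − 0.91 = 0.09
  ~P = 1 − 0.34 = 0.66
  ~S | ~P = max(a, b) on (0.09, 0.66) = 0.66
  S | Q = max(a, b) on (0.91, 0.94) = 0.94
  (~S | ~P) | (S | Q) = max(a, b) on (0.66, 0.94) = 0.94
  → value = 0.9400
|1.0000 − 0.9400| = 0.060

0.060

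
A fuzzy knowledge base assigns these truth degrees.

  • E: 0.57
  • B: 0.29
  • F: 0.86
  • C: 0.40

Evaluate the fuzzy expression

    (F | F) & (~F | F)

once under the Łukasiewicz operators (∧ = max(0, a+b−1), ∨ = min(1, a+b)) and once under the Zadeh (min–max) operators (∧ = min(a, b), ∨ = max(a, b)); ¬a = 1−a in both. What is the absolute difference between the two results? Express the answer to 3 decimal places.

0.140

Under Łukasiewicz:
  F | F = min(1, a+b) on (0.86, 0.86) = 1.00
  ~F = 1 − 0.86 = 0.14
  ~F | F = min(1, a+b) on (0.14, 0.86) = 1.00
  (F | F) & (~F | F) = max(0, a+b−1) on (1.00, 1.00) = 1.00
  → value = 1.0000
Under Zadeh (min–max):
  F | F = max(a, b) on (0.86, 0.86) = 0.86
  ~F = 1 − 0.86 = 0.14
  ~F | F = max(a, b) on (0.14, 0.86) = 0.86
  (F | F) & (~F | F) = min(a, b) on (0.86, 0.86) = 0.86
  → value = 0.8600
|1.0000 − 0.8600| = 0.140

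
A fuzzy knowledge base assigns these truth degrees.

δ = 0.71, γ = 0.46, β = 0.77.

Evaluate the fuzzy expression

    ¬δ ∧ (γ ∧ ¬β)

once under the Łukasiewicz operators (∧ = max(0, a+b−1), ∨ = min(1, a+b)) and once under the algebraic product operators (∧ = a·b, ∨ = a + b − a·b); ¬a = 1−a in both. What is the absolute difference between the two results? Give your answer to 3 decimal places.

Under Łukasiewicz:
  ¬δ = 1 − 0.71 = 0.29
  ¬β = 1 − 0.77 = 0.23
  γ ∧ ¬β = max(0, a+b−1) on (0.46, 0.23) = 0.00
  ¬δ ∧ (γ ∧ ¬β) = max(0, a+b−1) on (0.29, 0.00) = 0.00
  → value = 0.0000
Under algebraic product:
  ¬δ = 1 − 0.7100 = 0.2900
  ¬β = 1 − 0.7700 = 0.2300
  γ ∧ ¬β = a·b on (0.4600, 0.2300) = 0.1058
  ¬δ ∧ (γ ∧ ¬β) = a·b on (0.2900, 0.1058) = 0.0307
  → value = 0.0307
|0.0000 − 0.0307| = 0.031

0.031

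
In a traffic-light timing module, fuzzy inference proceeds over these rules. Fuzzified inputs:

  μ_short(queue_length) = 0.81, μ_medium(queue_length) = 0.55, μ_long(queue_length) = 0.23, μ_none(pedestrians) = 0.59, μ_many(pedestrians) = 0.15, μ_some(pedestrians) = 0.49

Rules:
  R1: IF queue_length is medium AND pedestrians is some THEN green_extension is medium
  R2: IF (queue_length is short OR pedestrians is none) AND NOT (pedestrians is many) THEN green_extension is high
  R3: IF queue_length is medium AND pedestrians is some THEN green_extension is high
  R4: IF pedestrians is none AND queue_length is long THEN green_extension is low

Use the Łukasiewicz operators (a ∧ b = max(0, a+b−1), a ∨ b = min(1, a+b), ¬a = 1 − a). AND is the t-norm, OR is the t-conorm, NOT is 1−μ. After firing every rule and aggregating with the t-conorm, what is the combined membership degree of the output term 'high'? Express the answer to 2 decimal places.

R1: medium=0.55, some=0.49; AND[max(0, a+b−1)] → w = 0.04
R2: (short=0.81 OR none=0.59) = 1.00; AND[max(0, a+b−1)] with ¬many=1−0.15=0.85 → w = 0.85
R3: medium=0.55, some=0.49; AND[max(0, a+b−1)] → w = 0.04
R4: none=0.59, long=0.23; AND[max(0, a+b−1)] → w = 0.00
Rules with consequent 'high': {R2, R3} → strengths 0.85, 0.04
Aggregate via t-conorm [min(1, a+b)]: 0.89

0.89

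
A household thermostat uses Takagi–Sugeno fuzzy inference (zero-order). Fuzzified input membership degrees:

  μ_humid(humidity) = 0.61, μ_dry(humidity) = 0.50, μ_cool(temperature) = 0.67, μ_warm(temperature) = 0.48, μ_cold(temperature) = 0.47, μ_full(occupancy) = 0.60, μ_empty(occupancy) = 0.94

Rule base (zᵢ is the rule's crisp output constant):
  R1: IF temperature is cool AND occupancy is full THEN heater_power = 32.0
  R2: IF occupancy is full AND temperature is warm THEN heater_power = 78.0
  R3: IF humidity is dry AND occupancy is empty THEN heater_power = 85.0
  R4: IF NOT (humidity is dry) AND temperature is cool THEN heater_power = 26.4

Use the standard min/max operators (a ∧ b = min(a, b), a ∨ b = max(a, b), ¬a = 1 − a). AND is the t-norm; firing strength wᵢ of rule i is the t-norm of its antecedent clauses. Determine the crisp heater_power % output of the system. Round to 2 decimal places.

54.01

R1 (z=32.0): cool=0.67, full=0.60; AND[min(a, b)] → w = 0.60
R2 (z=78.0): full=0.60, warm=0.48; AND[min(a, b)] → w = 0.48
R3 (z=85.0): dry=0.50, empty=0.94; AND[min(a, b)] → w = 0.50
R4 (z=26.4): ¬dry=1−0.50=0.50, cool=0.67; AND[min(a, b)] → w = 0.50
Weighted average = (0.60·32.0 + 0.48·78.0 + 0.50·85.0 + 0.50·26.4) / (0.60 + 0.48 + 0.50 + 0.50)
  = 112.3400 / 2.0800 = 54.01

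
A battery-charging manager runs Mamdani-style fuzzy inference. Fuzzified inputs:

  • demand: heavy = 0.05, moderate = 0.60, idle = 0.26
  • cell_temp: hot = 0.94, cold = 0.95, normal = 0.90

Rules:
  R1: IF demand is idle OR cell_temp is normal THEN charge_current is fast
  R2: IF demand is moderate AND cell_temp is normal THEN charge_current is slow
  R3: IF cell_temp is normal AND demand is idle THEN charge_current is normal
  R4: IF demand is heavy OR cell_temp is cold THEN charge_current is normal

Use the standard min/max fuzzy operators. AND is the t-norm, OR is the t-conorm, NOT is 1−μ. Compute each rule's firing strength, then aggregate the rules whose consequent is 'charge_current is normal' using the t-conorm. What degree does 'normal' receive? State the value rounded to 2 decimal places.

R1: idle=0.26, normal=0.90; OR[max(a, b)] → w = 0.90
R2: moderate=0.60, normal=0.90; AND[min(a, b)] → w = 0.60
R3: normal=0.90, idle=0.26; AND[min(a, b)] → w = 0.26
R4: heavy=0.05, cold=0.95; OR[max(a, b)] → w = 0.95
Rules with consequent 'normal': {R3, R4} → strengths 0.26, 0.95
Aggregate via t-conorm [max(a, b)]: 0.95

0.95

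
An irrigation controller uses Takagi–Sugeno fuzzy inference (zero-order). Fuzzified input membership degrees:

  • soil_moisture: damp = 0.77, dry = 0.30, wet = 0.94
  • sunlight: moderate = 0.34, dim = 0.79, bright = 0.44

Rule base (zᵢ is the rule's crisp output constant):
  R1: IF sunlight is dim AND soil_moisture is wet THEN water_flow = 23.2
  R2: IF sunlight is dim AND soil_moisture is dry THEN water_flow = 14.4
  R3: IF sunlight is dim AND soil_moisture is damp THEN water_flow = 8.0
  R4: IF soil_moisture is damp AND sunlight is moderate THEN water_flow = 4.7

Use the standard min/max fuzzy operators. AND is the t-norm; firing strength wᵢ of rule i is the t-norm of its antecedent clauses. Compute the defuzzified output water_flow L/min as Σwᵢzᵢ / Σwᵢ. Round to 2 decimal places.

R1 (z=23.2): dim=0.79, wet=0.94; AND[min(a, b)] → w = 0.79
R2 (z=14.4): dim=0.79, dry=0.30; AND[min(a, b)] → w = 0.30
R3 (z=8.0): dim=0.79, damp=0.77; AND[min(a, b)] → w = 0.77
R4 (z=4.7): damp=0.77, moderate=0.34; AND[min(a, b)] → w = 0.34
Weighted average = (0.79·23.2 + 0.30·14.4 + 0.77·8.0 + 0.34·4.7) / (0.79 + 0.30 + 0.77 + 0.34)
  = 30.4060 / 2.2000 = 13.82

13.82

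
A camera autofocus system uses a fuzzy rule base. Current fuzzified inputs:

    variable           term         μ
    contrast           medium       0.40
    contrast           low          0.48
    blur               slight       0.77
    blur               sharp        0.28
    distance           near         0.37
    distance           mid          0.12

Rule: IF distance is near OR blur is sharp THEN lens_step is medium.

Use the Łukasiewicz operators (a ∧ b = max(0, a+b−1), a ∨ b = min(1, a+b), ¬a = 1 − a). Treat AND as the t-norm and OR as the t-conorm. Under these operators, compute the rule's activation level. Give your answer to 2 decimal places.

0.65

firing strength: near=0.37, sharp=0.28; OR[min(1, a+b)] → w = 0.65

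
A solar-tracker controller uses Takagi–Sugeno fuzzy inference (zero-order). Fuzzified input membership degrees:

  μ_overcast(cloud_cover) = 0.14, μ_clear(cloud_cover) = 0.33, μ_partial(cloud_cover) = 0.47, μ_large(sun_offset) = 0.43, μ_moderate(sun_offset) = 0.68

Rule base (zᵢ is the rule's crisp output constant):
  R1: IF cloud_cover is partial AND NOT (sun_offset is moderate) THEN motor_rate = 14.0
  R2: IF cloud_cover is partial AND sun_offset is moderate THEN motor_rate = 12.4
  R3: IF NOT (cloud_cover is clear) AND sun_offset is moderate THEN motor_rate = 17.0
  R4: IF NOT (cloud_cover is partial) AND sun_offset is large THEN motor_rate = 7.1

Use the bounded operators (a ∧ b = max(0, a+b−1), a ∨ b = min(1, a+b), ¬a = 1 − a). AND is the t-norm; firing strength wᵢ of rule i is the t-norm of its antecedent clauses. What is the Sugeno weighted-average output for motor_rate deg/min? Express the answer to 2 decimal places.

R1 (z=14.0): partial=0.47, ¬moderate=1−0.68=0.32; AND[max(0, a+b−1)] → w = 0.00
R2 (z=12.4): partial=0.47, moderate=0.68; AND[max(0, a+b−1)] → w = 0.15
R3 (z=17.0): ¬clear=1−0.33=0.67, moderate=0.68; AND[max(0, a+b−1)] → w = 0.35
R4 (z=7.1): ¬partial=1−0.47=0.53, large=0.43; AND[max(0, a+b−1)] → w = 0.00
Weighted average = (0.00·14.0 + 0.15·12.4 + 0.35·17.0 + 0.00·7.1) / (0.00 + 0.15 + 0.35 + 0.00)
  = 7.8100 / 0.5000 = 15.62

15.62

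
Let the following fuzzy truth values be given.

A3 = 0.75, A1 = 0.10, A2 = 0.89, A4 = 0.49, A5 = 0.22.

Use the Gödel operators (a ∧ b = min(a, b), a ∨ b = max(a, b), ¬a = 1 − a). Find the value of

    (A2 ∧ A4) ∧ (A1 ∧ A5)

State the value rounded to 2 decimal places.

A2 ∧ A4 = min(a, b) on (0.89, 0.49) = 0.49
A1 ∧ A5 = min(a, b) on (0.10, 0.22) = 0.10
(A2 ∧ A4) ∧ (A1 ∧ A5) = min(a, b) on (0.49, 0.10) = 0.10

0.10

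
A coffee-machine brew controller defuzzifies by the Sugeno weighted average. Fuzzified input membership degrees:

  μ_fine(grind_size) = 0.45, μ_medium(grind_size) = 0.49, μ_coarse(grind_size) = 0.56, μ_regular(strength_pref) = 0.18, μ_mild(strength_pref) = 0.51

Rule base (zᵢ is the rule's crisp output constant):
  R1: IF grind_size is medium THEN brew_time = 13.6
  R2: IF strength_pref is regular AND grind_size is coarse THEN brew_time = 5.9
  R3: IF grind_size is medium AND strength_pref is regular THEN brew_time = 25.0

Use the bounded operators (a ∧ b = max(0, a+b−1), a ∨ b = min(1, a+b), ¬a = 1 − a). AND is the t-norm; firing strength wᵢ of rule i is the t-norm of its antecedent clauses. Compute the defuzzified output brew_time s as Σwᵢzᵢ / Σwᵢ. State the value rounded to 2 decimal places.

13.60

R1 (z=13.6): medium=0.49 → w = 0.49
R2 (z=5.9): regular=0.18, coarse=0.56; AND[max(0, a+b−1)] → w = 0.00
R3 (z=25.0): medium=0.49, regular=0.18; AND[max(0, a+b−1)] → w = 0.00
Weighted average = (0.49·13.6 + 0.00·5.9 + 0.00·25.0) / (0.49 + 0.00 + 0.00)
  = 6.6640 / 0.4900 = 13.60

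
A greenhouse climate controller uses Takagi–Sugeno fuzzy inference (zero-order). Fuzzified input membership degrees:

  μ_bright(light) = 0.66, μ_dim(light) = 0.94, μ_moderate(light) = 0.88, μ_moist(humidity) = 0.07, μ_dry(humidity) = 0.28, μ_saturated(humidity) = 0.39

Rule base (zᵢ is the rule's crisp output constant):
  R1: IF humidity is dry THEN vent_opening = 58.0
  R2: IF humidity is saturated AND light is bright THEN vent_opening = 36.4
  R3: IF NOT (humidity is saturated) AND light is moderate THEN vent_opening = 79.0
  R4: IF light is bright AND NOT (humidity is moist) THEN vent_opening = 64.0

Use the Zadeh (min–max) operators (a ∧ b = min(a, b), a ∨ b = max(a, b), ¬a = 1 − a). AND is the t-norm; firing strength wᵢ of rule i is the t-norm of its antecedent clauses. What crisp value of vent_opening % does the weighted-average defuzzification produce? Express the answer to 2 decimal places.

R1 (z=58.0): dry=0.28 → w = 0.28
R2 (z=36.4): saturated=0.39, bright=0.66; AND[min(a, b)] → w = 0.39
R3 (z=79.0): ¬saturated=1−0.39=0.61, moderate=0.88; AND[min(a, b)] → w = 0.61
R4 (z=64.0): bright=0.66, ¬moist=1−0.07=0.93; AND[min(a, b)] → w = 0.66
Weighted average = (0.28·58.0 + 0.39·36.4 + 0.61·79.0 + 0.66·64.0) / (0.28 + 0.39 + 0.61 + 0.66)
  = 120.8660 / 1.9400 = 62.30

62.30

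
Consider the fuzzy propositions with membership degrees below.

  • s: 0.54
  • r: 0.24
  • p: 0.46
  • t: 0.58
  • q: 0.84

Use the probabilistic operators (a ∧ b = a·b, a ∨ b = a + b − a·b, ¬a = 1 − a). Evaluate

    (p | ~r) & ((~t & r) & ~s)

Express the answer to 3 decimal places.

~r = 1 − 0.2400 = 0.7600
p | ~r = a + b − a·b on (0.4600, 0.7600) = 0.8704
~t = 1 − 0.5800 = 0.4200
~t & r = a·b on (0.4200, 0.2400) = 0.1008
~s = 1 − 0.5400 = 0.4600
(~t & r) & ~s = a·b on (0.1008, 0.4600) = 0.0464
(p | ~r) & ((~t & r) & ~s) = a·b on (0.8704, 0.0464) = 0.0404

0.040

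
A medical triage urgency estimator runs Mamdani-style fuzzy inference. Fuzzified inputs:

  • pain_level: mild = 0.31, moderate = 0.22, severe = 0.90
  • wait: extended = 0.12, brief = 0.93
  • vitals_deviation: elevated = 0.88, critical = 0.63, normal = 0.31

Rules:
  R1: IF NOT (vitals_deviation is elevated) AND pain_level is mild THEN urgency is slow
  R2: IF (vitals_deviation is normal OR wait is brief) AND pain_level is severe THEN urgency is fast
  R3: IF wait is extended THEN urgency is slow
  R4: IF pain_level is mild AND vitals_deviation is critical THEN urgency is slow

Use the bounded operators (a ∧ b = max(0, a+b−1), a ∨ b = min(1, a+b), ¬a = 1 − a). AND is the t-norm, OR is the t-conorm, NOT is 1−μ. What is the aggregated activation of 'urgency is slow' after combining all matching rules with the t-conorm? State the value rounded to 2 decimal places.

R1: ¬elevated=1−0.88=0.12, mild=0.31; AND[max(0, a+b−1)] → w = 0.00
R2: (normal=0.31 OR brief=0.93) = 1.00; AND[max(0, a+b−1)] with severe=0.90 → w = 0.90
R3: extended=0.12 → w = 0.12
R4: mild=0.31, critical=0.63; AND[max(0, a+b−1)] → w = 0.00
Rules with consequent 'slow': {R1, R3, R4} → strengths 0.00, 0.12, 0.00
Aggregate via t-conorm [min(1, a+b)]: 0.12

0.12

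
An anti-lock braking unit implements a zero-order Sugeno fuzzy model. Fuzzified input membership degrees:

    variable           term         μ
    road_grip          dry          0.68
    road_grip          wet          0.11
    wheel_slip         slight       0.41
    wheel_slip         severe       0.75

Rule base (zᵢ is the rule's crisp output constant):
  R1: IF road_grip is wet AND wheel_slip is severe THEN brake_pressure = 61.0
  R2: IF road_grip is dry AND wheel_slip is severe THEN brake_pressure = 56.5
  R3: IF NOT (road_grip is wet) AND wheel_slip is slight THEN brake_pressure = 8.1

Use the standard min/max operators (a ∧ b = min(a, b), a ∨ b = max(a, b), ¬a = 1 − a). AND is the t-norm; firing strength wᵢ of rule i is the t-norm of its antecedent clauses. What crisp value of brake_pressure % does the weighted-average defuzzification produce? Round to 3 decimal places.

R1 (z=61.0): wet=0.11, severe=0.75; AND[min(a, b)] → w = 0.11
R2 (z=56.5): dry=0.68, severe=0.75; AND[min(a, b)] → w = 0.68
R3 (z=8.1): ¬wet=1−0.11=0.89, slight=0.41; AND[min(a, b)] → w = 0.41
Weighted average = (0.11·61.0 + 0.68·56.5 + 0.41·8.1) / (0.11 + 0.68 + 0.41)
  = 48.4510 / 1.2000 = 40.376

40.376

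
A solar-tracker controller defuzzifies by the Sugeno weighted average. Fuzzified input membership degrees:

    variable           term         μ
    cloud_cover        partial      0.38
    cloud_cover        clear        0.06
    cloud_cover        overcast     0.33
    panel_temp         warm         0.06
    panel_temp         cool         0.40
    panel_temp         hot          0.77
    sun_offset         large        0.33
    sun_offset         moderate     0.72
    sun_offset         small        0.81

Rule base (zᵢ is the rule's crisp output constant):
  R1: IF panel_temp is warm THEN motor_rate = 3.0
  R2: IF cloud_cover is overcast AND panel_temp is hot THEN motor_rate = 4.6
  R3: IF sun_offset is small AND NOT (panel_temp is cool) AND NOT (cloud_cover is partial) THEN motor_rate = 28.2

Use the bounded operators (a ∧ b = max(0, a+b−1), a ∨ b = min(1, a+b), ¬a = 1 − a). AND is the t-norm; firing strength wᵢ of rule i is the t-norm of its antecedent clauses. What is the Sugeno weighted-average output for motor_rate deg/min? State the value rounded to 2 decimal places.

7.82

R1 (z=3.0): warm=0.06 → w = 0.06
R2 (z=4.6): overcast=0.33, hot=0.77; AND[max(0, a+b−1)] → w = 0.10
R3 (z=28.2): small=0.81, ¬cool=1−0.40=0.60, ¬partial=1−0.38=0.62; AND[max(0, a+b−1)] → w = 0.03
Weighted average = (0.06·3.0 + 0.10·4.6 + 0.03·28.2) / (0.06 + 0.10 + 0.03)
  = 1.4860 / 0.1900 = 7.82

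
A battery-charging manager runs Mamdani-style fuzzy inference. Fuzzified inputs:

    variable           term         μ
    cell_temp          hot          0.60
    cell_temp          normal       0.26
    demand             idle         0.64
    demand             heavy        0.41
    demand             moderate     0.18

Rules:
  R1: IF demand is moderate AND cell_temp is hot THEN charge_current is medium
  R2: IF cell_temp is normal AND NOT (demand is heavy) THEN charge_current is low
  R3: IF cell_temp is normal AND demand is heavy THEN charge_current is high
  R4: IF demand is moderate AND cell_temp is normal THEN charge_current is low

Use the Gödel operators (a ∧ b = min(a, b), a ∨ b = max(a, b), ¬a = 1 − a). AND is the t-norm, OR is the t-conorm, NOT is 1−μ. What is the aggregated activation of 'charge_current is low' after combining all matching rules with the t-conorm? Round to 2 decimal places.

0.26

R1: moderate=0.18, hot=0.60; AND[min(a, b)] → w = 0.18
R2: normal=0.26, ¬heavy=1−0.41=0.59; AND[min(a, b)] → w = 0.26
R3: normal=0.26, heavy=0.41; AND[min(a, b)] → w = 0.26
R4: moderate=0.18, normal=0.26; AND[min(a, b)] → w = 0.18
Rules with consequent 'low': {R2, R4} → strengths 0.26, 0.18
Aggregate via t-conorm [max(a, b)]: 0.26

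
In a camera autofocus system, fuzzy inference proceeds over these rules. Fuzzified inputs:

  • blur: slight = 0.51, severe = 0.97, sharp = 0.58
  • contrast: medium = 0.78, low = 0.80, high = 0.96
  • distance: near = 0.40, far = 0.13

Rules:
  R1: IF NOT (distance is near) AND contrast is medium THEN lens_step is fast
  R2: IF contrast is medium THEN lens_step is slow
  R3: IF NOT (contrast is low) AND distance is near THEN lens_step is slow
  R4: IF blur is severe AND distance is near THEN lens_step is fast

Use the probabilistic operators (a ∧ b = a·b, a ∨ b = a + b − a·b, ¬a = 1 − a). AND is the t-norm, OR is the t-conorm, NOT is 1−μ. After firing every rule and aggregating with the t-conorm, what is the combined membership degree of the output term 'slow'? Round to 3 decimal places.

R1: ¬near=1−0.40=0.60, medium=0.78; AND[a·b] → w = 0.4680
R2: medium=0.78 → w = 0.7800
R3: ¬low=1−0.80=0.20, near=0.40; AND[a·b] → w = 0.0800
R4: severe=0.97, near=0.40; AND[a·b] → w = 0.3880
Rules with consequent 'slow': {R2, R3} → strengths 0.7800, 0.0800
Aggregate via t-conorm [a + b − a·b]: 0.7976

0.798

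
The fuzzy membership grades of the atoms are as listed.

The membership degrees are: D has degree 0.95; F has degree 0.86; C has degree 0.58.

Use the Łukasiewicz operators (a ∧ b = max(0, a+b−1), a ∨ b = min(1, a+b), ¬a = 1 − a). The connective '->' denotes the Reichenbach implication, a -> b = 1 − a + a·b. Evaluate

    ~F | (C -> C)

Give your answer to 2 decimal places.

0.90

~F = 1 − 0.86 = 0.14
C -> C  [Reichenbach: 1 − a + a·b] with a=0.58, b=0.58 → 0.76
~F | (C -> C) = min(1, a+b) on (0.14, 0.76) = 0.90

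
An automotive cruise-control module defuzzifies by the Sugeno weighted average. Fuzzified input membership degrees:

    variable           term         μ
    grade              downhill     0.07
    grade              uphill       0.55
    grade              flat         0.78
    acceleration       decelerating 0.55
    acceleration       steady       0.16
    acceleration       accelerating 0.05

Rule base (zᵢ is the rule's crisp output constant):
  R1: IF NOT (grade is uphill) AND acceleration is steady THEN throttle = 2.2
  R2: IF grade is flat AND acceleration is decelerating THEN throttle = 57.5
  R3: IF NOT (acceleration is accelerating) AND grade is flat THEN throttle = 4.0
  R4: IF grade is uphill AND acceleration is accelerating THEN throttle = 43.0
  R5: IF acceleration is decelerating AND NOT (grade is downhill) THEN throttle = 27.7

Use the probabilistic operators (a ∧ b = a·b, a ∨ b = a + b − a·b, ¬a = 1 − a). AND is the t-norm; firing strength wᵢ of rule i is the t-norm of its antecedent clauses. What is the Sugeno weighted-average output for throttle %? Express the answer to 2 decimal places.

24.22

R1 (z=2.2): ¬uphill=1−0.55=0.45, steady=0.16; AND[a·b] → w = 0.0720
R2 (z=57.5): flat=0.78, decelerating=0.55; AND[a·b] → w = 0.4290
R3 (z=4.0): ¬accelerating=1−0.05=0.95, flat=0.78; AND[a·b] → w = 0.7410
R4 (z=43.0): uphill=0.55, accelerating=0.05; AND[a·b] → w = 0.0275
R5 (z=27.7): decelerating=0.55, ¬downhill=1−0.07=0.93; AND[a·b] → w = 0.5115
Weighted average = (0.0720·2.2 + 0.4290·57.5 + 0.7410·4.0 + 0.0275·43.0 + 0.5115·27.7) / (0.0720 + 0.4290 + 0.7410 + 0.0275 + 0.5115)
  = 43.1410 / 1.7810 = 24.22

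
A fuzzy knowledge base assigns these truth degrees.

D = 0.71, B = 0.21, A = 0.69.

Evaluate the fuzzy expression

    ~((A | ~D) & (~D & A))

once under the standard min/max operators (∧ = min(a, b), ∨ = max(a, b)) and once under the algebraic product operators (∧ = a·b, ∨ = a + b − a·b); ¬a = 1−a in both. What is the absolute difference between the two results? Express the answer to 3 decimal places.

0.134

Under standard min/max:
  ~D = 1 − 0.71 = 0.29
  A | ~D = max(a, b) on (0.69, 0.29) = 0.69
  ~D = 1 − 0.71 = 0.29
  ~D & A = min(a, b) on (0.29, 0.69) = 0.29
  (A | ~D) & (~D & A) = min(a, b) on (0.69, 0.29) = 0.29
  ~((A | ~D) & (~D & A)) = 1 − 0.29 = 0.71
  → value = 0.7100
Under algebraic product:
  ~D = 1 − 0.7100 = 0.2900
  A | ~D = a + b − a·b on (0.6900, 0.2900) = 0.7799
  ~D = 1 − 0.7100 = 0.2900
  ~D & A = a·b on (0.2900, 0.6900) = 0.2001
  (A | ~D) & (~D & A) = a·b on (0.7799, 0.2001) = 0.1561
  ~((A | ~D) & (~D & A)) = 1 − 0.1561 = 0.8439
  → value = 0.8439
|0.7100 − 0.8439| = 0.134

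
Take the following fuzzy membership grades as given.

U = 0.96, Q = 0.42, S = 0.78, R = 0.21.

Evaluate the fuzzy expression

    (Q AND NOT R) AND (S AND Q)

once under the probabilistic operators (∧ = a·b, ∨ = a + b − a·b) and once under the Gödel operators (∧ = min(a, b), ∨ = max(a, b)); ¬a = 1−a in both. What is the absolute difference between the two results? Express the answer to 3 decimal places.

Under probabilistic:
  NOT R = 1 − 0.2100 = 0.7900
  Q AND NOT R = a·b on (0.4200, 0.7900) = 0.3318
  S AND Q = a·b on (0.7800, 0.4200) = 0.3276
  (Q AND NOT R) AND (S AND Q) = a·b on (0.3318, 0.3276) = 0.1087
  → value = 0.1087
Under Gödel:
  NOT R = 1 − 0.21 = 0.79
  Q AND NOT R = min(a, b) on (0.42, 0.79) = 0.42
  S AND Q = min(a, b) on (0.78, 0.42) = 0.42
  (Q AND NOT R) AND (S AND Q) = min(a, b) on (0.42, 0.42) = 0.42
  → value = 0.4200
|0.1087 − 0.4200| = 0.311

0.311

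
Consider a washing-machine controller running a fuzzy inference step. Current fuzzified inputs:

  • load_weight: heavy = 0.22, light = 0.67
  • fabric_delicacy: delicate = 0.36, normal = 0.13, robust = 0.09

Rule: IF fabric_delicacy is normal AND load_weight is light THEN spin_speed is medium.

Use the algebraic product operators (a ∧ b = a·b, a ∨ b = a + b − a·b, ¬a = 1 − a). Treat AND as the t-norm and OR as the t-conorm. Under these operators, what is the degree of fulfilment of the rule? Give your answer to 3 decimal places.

0.087

firing strength: normal=0.13, light=0.67; AND[a·b] → w = 0.0871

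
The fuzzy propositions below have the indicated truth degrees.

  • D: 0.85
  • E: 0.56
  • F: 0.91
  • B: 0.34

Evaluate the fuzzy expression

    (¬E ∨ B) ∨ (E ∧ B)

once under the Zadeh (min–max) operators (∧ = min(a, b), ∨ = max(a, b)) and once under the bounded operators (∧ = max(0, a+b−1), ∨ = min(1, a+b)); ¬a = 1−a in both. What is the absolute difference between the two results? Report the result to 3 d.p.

0.340

Under Zadeh (min–max):
  ¬E = 1 − 0.56 = 0.44
  ¬E ∨ B = max(a, b) on (0.44, 0.34) = 0.44
  E ∧ B = min(a, b) on (0.56, 0.34) = 0.34
  (¬E ∨ B) ∨ (E ∧ B) = max(a, b) on (0.44, 0.34) = 0.44
  → value = 0.4400
Under bounded:
  ¬E = 1 − 0.56 = 0.44
  ¬E ∨ B = min(1, a+b) on (0.44, 0.34) = 0.78
  E ∧ B = max(0, a+b−1) on (0.56, 0.34) = 0.00
  (¬E ∨ B) ∨ (E ∧ B) = min(1, a+b) on (0.78, 0.00) = 0.78
  → value = 0.7800
|0.4400 − 0.7800| = 0.340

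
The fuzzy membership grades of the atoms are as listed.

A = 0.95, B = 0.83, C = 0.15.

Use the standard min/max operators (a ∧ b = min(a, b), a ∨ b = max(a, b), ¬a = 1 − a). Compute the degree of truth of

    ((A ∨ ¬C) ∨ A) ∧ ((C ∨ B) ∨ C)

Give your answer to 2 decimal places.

¬C = 1 − 0.15 = 0.85
A ∨ ¬C = max(a, b) on (0.95, 0.85) = 0.95
(A ∨ ¬C) ∨ A = max(a, b) on (0.95, 0.95) = 0.95
C ∨ B = max(a, b) on (0.15, 0.83) = 0.83
(C ∨ B) ∨ C = max(a, b) on (0.83, 0.15) = 0.83
((A ∨ ¬C) ∨ A) ∧ ((C ∨ B) ∨ C) = min(a, b) on (0.95, 0.83) = 0.83

0.83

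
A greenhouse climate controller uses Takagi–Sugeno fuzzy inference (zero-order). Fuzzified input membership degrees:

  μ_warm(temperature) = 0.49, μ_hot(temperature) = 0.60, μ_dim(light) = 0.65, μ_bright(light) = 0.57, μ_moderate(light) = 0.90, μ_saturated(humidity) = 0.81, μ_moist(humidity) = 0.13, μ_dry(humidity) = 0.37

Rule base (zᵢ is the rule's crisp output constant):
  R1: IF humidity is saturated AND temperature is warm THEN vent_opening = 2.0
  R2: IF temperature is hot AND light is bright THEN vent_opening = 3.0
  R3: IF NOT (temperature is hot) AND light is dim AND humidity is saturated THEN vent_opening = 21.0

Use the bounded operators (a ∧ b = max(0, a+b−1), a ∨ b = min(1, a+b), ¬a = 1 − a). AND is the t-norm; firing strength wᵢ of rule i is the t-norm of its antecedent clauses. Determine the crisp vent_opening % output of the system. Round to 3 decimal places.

R1 (z=2.0): saturated=0.81, warm=0.49; AND[max(0, a+b−1)] → w = 0.30
R2 (z=3.0): hot=0.60, bright=0.57; AND[max(0, a+b−1)] → w = 0.17
R3 (z=21.0): ¬hot=1−0.60=0.40, dim=0.65, saturated=0.81; AND[max(0, a+b−1)] → w = 0.00
Weighted average = (0.30·2.0 + 0.17·3.0 + 0.00·21.0) / (0.30 + 0.17 + 0.00)
  = 1.1100 / 0.4700 = 2.362

2.362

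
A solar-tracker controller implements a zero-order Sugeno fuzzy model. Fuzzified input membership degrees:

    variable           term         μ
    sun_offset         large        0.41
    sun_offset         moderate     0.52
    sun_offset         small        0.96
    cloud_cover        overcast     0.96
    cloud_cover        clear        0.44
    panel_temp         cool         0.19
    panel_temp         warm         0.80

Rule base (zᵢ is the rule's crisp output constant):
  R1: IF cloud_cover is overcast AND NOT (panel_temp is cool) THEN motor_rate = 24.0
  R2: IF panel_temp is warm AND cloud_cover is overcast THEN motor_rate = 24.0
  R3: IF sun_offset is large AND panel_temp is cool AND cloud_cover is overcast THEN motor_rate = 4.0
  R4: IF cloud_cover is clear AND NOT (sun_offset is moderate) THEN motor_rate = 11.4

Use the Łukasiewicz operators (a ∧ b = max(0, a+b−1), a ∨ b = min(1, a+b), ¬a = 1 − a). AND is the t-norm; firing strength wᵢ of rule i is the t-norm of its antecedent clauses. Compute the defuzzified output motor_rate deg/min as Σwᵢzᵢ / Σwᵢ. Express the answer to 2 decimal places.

R1 (z=24.0): overcast=0.96, ¬cool=1−0.19=0.81; AND[max(0, a+b−1)] → w = 0.77
R2 (z=24.0): warm=0.80, overcast=0.96; AND[max(0, a+b−1)] → w = 0.76
R3 (z=4.0): large=0.41, cool=0.19, overcast=0.96; AND[max(0, a+b−1)] → w = 0.00
R4 (z=11.4): clear=0.44, ¬moderate=1−0.52=0.48; AND[max(0, a+b−1)] → w = 0.00
Weighted average = (0.77·24.0 + 0.76·24.0 + 0.00·4.0 + 0.00·11.4) / (0.77 + 0.76 + 0.00 + 0.00)
  = 36.7200 / 1.5300 = 24.00

24.00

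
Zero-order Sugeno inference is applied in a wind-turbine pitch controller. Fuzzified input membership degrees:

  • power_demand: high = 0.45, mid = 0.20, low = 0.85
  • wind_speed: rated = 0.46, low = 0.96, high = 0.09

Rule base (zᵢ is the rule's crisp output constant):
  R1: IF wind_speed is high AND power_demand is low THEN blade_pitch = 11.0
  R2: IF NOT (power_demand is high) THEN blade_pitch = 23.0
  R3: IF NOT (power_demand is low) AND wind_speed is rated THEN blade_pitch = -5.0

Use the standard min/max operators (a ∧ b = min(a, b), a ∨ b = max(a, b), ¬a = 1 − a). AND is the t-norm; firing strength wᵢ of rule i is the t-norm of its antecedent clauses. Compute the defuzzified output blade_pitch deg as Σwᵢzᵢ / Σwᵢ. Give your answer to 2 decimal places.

R1 (z=11.0): high=0.09, low=0.85; AND[min(a, b)] → w = 0.09
R2 (z=23.0): ¬high=1−0.45=0.55 → w = 0.55
R3 (z=-5.0): ¬low=1−0.85=0.15, rated=0.46; AND[min(a, b)] → w = 0.15
Weighted average = (0.09·11.0 + 0.55·23.0 + 0.15·-5.0) / (0.09 + 0.55 + 0.15)
  = 12.8900 / 0.7900 = 16.32

16.32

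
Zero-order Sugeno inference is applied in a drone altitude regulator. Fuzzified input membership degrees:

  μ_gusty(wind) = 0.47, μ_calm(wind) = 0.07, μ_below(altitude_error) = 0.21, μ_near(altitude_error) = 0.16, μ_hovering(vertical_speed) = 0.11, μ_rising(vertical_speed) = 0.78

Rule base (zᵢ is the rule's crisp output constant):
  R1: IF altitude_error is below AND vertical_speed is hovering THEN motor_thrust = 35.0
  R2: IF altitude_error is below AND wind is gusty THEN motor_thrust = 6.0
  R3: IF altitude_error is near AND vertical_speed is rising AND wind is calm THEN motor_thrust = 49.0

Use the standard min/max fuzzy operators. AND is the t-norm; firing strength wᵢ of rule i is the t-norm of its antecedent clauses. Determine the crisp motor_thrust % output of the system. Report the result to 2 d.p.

21.90

R1 (z=35.0): below=0.21, hovering=0.11; AND[min(a, b)] → w = 0.11
R2 (z=6.0): below=0.21, gusty=0.47; AND[min(a, b)] → w = 0.21
R3 (z=49.0): near=0.16, rising=0.78, calm=0.07; AND[min(a, b)] → w = 0.07
Weighted average = (0.11·35.0 + 0.21·6.0 + 0.07·49.0) / (0.11 + 0.21 + 0.07)
  = 8.5400 / 0.3900 = 21.90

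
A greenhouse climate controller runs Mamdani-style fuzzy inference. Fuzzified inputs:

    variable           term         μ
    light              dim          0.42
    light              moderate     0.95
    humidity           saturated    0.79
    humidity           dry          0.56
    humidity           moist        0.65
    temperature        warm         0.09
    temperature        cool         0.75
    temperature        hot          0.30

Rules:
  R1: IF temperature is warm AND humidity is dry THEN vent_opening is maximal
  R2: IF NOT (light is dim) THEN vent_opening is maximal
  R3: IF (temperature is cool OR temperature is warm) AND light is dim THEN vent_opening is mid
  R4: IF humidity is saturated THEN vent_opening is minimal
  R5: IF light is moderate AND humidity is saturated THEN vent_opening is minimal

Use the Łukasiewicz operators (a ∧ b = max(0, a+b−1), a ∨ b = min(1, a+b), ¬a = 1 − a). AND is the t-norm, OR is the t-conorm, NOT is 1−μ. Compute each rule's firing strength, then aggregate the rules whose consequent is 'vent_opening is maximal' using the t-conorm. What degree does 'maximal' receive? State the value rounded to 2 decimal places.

R1: warm=0.09, dry=0.56; AND[max(0, a+b−1)] → w = 0.00
R2: ¬dim=1−0.42=0.58 → w = 0.58
R3: (cool=0.75 OR warm=0.09) = 0.84; AND[max(0, a+b−1)] with dim=0.42 → w = 0.26
R4: saturated=0.79 → w = 0.79
R5: moderate=0.95, saturated=0.79; AND[max(0, a+b−1)] → w = 0.74
Rules with consequent 'maximal': {R1, R2} → strengths 0.00, 0.58
Aggregate via t-conorm [min(1, a+b)]: 0.58

0.58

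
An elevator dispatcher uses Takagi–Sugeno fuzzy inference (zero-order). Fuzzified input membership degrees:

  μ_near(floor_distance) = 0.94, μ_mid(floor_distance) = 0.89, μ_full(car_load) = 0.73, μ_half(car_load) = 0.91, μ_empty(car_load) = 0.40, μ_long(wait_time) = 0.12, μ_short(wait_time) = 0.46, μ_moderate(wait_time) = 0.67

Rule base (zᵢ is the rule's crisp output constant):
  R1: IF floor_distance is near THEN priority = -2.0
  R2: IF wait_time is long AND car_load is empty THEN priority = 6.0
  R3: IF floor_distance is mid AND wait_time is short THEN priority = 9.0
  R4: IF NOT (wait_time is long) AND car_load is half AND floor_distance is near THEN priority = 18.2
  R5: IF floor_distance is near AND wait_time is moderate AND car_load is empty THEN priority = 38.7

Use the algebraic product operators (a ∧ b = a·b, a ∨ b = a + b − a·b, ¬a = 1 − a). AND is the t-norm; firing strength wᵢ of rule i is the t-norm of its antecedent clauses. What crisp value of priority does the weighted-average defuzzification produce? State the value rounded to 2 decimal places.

10.63

R1 (z=-2.0): near=0.94 → w = 0.9400
R2 (z=6.0): long=0.12, empty=0.40; AND[a·b] → w = 0.0480
R3 (z=9.0): mid=0.89, short=0.46; AND[a·b] → w = 0.4094
R4 (z=18.2): ¬long=1−0.12=0.88, half=0.91, near=0.94; AND[a·b] → w = 0.7528
R5 (z=38.7): near=0.94, moderate=0.67, empty=0.40; AND[a·b] → w = 0.2519
Weighted average = (0.9400·-2.0 + 0.0480·6.0 + 0.4094·9.0 + 0.7528·18.2 + 0.2519·38.7) / (0.9400 + 0.0480 + 0.4094 + 0.7528 + 0.2519)
  = 25.5420 / 2.4021 = 10.63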